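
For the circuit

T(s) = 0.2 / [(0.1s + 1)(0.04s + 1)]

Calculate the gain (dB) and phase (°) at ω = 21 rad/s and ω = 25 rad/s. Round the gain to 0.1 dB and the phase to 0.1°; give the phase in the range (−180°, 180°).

ω = 21: -23.6 dB, -104.6°; ω = 25: -25.6 dB, -113.2°

At ω = 21 rad/s:
pole (1 + j21·0.1) = 1 + j2.1 → |·| ≈ 2.3259, ∠ ≈ 64.54°
pole (1 + j21·0.04) = 1 + j0.84 → |·| ≈ 1.306, ∠ ≈ 40.03°
|T| = 0.2 · 1 / (2.3259 · 1.306) ≈ 0.065841
Gain = 20 log₁₀(0.065841) ≈ -23.63 dB
∠T = (0°) − (64.54° + 40.03°) = -104.57°

At ω = 25 rad/s:
pole (1 + j25·0.1) = 1 + j2.5 → |·| ≈ 2.6926, ∠ ≈ 68.20°
pole (1 + j25·0.04) = 1 + j1 → |·| ≈ 1.4142, ∠ ≈ 45.00°
|T| = 0.2 · 1 / (2.6926 · 1.4142) ≈ 0.052523
Gain = 20 log₁₀(0.052523) ≈ -25.59 dB
∠T = (0°) − (68.20° + 45.00°) = -113.20°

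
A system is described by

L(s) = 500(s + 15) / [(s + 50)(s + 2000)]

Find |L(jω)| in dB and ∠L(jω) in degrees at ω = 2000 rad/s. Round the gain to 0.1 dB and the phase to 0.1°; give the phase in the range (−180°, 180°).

At s = jω = j2000:
zero (s+15): 15 + j2000 → |·| = √(15²+2000²) = √4000225 ≈ 2000.1, ∠ = arctan(2000/15) ≈ 89.57°
pole (s+50): 50 + j2000 → |·| = √(50²+2000²) = √4002500 ≈ 2000.6, ∠ = arctan(2000/50) ≈ 88.57°
pole (s+2000): 2000 + j2000 → |·| = √(2000²+2000²) = √8000000 ≈ 2828.4, ∠ = arctan(2000/2000) ≈ 45.00°
|L| = 500 · 2000.1 / 5.6585e+06 ≈ 0.17673
Gain = 20 log₁₀(0.17673) ≈ -15.05 dB
∠L = 89.57° − 133.57° = -44.00°

-15.1 dB, -44.0°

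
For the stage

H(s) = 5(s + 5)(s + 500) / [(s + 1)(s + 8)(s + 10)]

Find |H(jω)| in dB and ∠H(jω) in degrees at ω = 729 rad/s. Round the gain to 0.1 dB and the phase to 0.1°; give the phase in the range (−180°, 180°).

At s = jω = j729:
zero (s+5): 5 + j729 → |·| = √(5²+729²) = √531466 ≈ 729.02, ∠ = arctan(729/5) ≈ 89.61°
zero (s+500): 500 + j729 → |·| = √(500²+729²) = √781441 ≈ 883.99, ∠ = arctan(729/500) ≈ 55.55°
pole (s+1): 1 + j729 → |·| = √(1²+729²) = √531442 ≈ 729, ∠ = arctan(729/1) ≈ 89.92°
pole (s+8): 8 + j729 → |·| = √(8²+729²) = √531505 ≈ 729.04, ∠ = arctan(729/8) ≈ 89.37°
pole (s+10): 10 + j729 → |·| = √(10²+729²) = √531541 ≈ 729.07, ∠ = arctan(729/10) ≈ 89.21°
|H| = 5 · 6.4445e+05 / 3.8748e+08 ≈ 0.0083159
Gain = 20 log₁₀(0.0083159) ≈ -41.60 dB
∠H = 145.16° − 268.50° = -123.34°

-41.6 dB, -123.3°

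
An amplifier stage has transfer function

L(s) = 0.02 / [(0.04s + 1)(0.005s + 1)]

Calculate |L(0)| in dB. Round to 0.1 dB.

-34.0 dB

L(0) = 0.02 · 1 / 1 = 0.02
20 log₁₀(0.02) ≈ -33.98 dB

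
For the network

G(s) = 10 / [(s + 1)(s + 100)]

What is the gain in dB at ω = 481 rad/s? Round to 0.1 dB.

-87.5 dB

At s = jω = j481:
pole (s+1): 1 + j481 → |·| = √(1²+481²) = √231362 ≈ 481, ∠ = arctan(481/1) ≈ 89.88°
pole (s+100): 100 + j481 → |·| = √(100²+481²) = √241361 ≈ 491.29, ∠ = arctan(481/100) ≈ 78.26°
|G| = 10 / 2.3631e+05 ≈ 4.2317e-05
Gain = 20 log₁₀(4.2317e-05) ≈ -87.47 dB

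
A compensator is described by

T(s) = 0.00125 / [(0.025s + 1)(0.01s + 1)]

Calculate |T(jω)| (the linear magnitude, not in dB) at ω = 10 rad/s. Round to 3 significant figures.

At ω = 10 rad/s:
pole (1 + j10·0.025) = 1 + j0.25 → |·| ≈ 1.0308, ∠ ≈ 14.04°
pole (1 + j10·0.01) = 1 + j0.1 → |·| ≈ 1.005, ∠ ≈ 5.71°
|T| = 0.00125 · 1 / (1.0308 · 1.005) ≈ 0.0012066

0.00121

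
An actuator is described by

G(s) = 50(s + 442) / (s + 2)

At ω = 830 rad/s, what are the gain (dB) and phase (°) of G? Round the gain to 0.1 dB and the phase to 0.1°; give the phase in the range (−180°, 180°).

35.1 dB, -27.9°

At s = jω = j830:
zero (s+442): 442 + j830 → |·| = √(442²+830²) = √884264 ≈ 940.35, ∠ = arctan(830/442) ≈ 61.96°
pole (s+2): 2 + j830 → |·| = √(2²+830²) = √688904 ≈ 830, ∠ = arctan(830/2) ≈ 89.86°
|G| = 50 · 940.35 / 830 ≈ 56.648
Gain = 20 log₁₀(56.648) ≈ 35.06 dB
∠G = 61.96° − 89.86° = -27.90°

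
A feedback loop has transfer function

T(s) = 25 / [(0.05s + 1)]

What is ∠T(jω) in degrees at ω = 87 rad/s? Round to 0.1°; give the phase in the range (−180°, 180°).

At ω = 87 rad/s:
pole (1 + j87·0.05) = 1 + j4.35 → |·| ≈ 4.4635, ∠ ≈ 77.05°
∠T = (0°) − (77.05°) = -77.05°

-77.1°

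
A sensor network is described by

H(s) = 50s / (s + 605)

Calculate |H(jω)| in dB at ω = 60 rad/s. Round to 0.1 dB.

13.9 dB

At s = jω = j60:
zero at origin: s = j60 → |·| = 60, ∠ = 90.00°
pole (s+605): 605 + j60 → |·| = √(605²+60²) = √369625 ≈ 607.97, ∠ = arctan(60/605) ≈ 5.66°
|H| = 50 · 60 / 607.97 ≈ 4.9345
Gain = 20 log₁₀(4.9345) ≈ 13.86 dB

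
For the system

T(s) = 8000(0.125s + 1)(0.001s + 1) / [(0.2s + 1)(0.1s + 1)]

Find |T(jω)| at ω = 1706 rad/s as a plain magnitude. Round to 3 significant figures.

58.0

At ω = 1706 rad/s:
zero (1 + j1706·0.125) = 1 + j213.25 → |·| ≈ 213.25, ∠ ≈ 89.73°
zero (1 + j1706·0.001) = 1 + j1.706 → |·| ≈ 1.9775, ∠ ≈ 59.62°
pole (1 + j1706·0.2) = 1 + j341.2 → |·| ≈ 341.2, ∠ ≈ 89.83°
pole (1 + j1706·0.1) = 1 + j170.6 → |·| ≈ 170.6, ∠ ≈ 89.66°
|T| = 8000 · 213.25 · 1.9775 / (341.2 · 170.6) ≈ 57.957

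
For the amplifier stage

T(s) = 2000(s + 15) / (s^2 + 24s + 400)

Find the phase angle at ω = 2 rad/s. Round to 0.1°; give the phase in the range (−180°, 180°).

At s = jω = j2:
zero (s+15): 15 + j2 → |·| = √(15²+2²) = √229 ≈ 15.133, ∠ = arctan(2/15) ≈ 7.59°
quadratic: (j2)² + 24·j2 + 400 = 396 + j48 → |·| ≈ 398.9, ∠ ≈ 6.91°
∠T = 7.59° − 6.91° = 0.68°

0.7°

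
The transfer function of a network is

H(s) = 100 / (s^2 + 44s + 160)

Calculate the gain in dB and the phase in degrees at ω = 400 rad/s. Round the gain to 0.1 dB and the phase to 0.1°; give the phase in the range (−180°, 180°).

-64.1 dB, -173.7°

Substitute s = j400:
Numerator: 100 = 100 + j0
Denominator: (j400)^2 + 44(j400) + 160 = -159840 + j17600
|N| = √(100² + 0²) ≈ 100, ∠N ≈ 0.00°
|D| = √(159840² + 17600²) ≈ 1.6081e+05, ∠D ≈ 173.72°
|H| = 100 / 1.6081e+05 ≈ 0.00062185
Gain = 20 log₁₀(0.00062185) ≈ -64.13 dB
∠H = 0.00° − 173.72° = -173.72°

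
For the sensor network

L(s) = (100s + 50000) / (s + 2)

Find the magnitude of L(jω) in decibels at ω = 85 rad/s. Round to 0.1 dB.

Substitute s = j85:
Numerator: 100(j85) + 50000 = 50000 + j8500
Denominator: (j85) + 2 = 2 + j85
|N| = √(50000² + 8500²) ≈ 50717, ∠N ≈ 9.65°
|D| = √(2² + 85²) ≈ 85.024, ∠D ≈ 88.65°
|L| = 50717 / 85.024 ≈ 596.5
Gain = 20 log₁₀(596.5) ≈ 55.51 dB

55.5 dB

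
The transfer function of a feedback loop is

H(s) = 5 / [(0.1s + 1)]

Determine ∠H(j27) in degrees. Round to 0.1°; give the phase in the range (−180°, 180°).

At ω = 27 rad/s:
pole (1 + j27·0.1) = 1 + j2.7 → |·| ≈ 2.8792, ∠ ≈ 69.68°
∠H = (0°) − (69.68°) = -69.68°

-69.7°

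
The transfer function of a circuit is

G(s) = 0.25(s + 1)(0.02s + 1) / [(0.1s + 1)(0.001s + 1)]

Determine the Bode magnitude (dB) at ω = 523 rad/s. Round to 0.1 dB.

27.3 dB

At ω = 523 rad/s:
zero (1 + j523·1) = 1 + j523 → |·| ≈ 523, ∠ ≈ 89.89°
zero (1 + j523·0.02) = 1 + j10.46 → |·| ≈ 10.508, ∠ ≈ 84.54°
pole (1 + j523·0.1) = 1 + j52.3 → |·| ≈ 52.31, ∠ ≈ 88.90°
pole (1 + j523·0.001) = 1 + j0.523 → |·| ≈ 1.1285, ∠ ≈ 27.61°
|G| = 0.25 · 523 · 10.508 / (52.31 · 1.1285) ≈ 23.274
Gain = 20 log₁₀(23.274) ≈ 27.34 dB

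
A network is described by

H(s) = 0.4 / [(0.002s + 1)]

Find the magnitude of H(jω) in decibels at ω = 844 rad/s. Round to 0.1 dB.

-13.8 dB

At ω = 844 rad/s:
pole (1 + j844·0.002) = 1 + j1.688 → |·| ≈ 1.962, ∠ ≈ 59.36°
|H| = 0.4 · 1 / (1.962) ≈ 0.20387
Gain = 20 log₁₀(0.20387) ≈ -13.81 dB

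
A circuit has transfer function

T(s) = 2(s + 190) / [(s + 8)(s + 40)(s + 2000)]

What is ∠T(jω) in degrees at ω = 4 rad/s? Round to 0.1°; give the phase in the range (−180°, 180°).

-31.2°

At s = jω = j4:
zero (s+190): 190 + j4 → |·| = √(190²+4²) = √36116 ≈ 190.04, ∠ = arctan(4/190) ≈ 1.21°
pole (s+8): 8 + j4 → |·| = √(8²+4²) = √80 ≈ 8.9443, ∠ = arctan(4/8) ≈ 26.57°
pole (s+40): 40 + j4 → |·| = √(40²+4²) = √1616 ≈ 40.2, ∠ = arctan(4/40) ≈ 5.71°
pole (s+2000): 2000 + j4 → |·| = √(2000²+4²) = √4000016 ≈ 2000, ∠ = arctan(4/2000) ≈ 0.11°
∠T = 1.21° − 32.39° = -31.18°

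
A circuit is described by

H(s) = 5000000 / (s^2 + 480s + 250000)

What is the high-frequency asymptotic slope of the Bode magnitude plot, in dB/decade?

Each pole contributes −20 dB/decade at high frequency; each zero contributes +20 dB/decade.
Net: 0 zero(s) − 2 pole(s) → -40 dB/decade.

-40 dB/decade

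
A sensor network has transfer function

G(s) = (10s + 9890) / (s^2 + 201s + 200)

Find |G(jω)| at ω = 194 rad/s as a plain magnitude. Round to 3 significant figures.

0.186

Substitute s = j194:
Numerator: 10(j194) + 9890 = 9890 + j1940
Denominator: (j194)^2 + 201(j194) + 200 = -37436 + j38994
|N| = √(9890² + 1940²) ≈ 10078, ∠N ≈ 11.10°
|D| = √(37436² + 38994²) ≈ 54055, ∠D ≈ 133.83°
|G| = 10078 / 54055 ≈ 0.18644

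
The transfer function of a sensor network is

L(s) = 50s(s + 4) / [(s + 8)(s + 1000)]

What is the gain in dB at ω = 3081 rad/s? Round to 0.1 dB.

At s = jω = j3081:
zero (s+4): 4 + j3081 → |·| = √(4²+3081²) = √9492577 ≈ 3081, ∠ = arctan(3081/4) ≈ 89.93°
zero at origin: s = j3081 → |·| = 3081, ∠ = 90.00°
pole (s+8): 8 + j3081 → |·| = √(8²+3081²) = √9492625 ≈ 3081, ∠ = arctan(3081/8) ≈ 89.85°
pole (s+1000): 1000 + j3081 → |·| = √(1000²+3081²) = √10492561 ≈ 3239.2, ∠ = arctan(3081/1000) ≈ 72.02°
|L| = 50 · 9.4926e+06 / 9.98e+06 ≈ 47.558
Gain = 20 log₁₀(47.558) ≈ 33.54 dB

33.5 dB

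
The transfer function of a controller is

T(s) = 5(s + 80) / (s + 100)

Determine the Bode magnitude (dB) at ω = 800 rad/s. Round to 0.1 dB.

14.0 dB

At s = jω = j800:
zero (s+80): 80 + j800 → |·| = √(80²+800²) = √646400 ≈ 803.99, ∠ = arctan(800/80) ≈ 84.29°
pole (s+100): 100 + j800 → |·| = √(100²+800²) = √650000 ≈ 806.23, ∠ = arctan(800/100) ≈ 82.87°
|T| = 5 · 803.99 / 806.23 ≈ 4.9861
Gain = 20 log₁₀(4.9861) ≈ 13.96 dB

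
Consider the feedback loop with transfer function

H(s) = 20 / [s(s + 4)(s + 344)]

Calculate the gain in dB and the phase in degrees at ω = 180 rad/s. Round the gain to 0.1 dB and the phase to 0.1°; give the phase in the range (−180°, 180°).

At s = jω = j180:
pole (s+4): 4 + j180 → |·| = √(4²+180²) = √32416 ≈ 180.04, ∠ = arctan(180/4) ≈ 88.73°
pole (s+344): 344 + j180 → |·| = √(344²+180²) = √150736 ≈ 388.25, ∠ = arctan(180/344) ≈ 27.62°
pole at origin: |s| = 180, ∠ = 90.00° (in denominator)
|H| = 20 / 1.2582e+07 ≈ 1.5896e-06
Gain = 20 log₁₀(1.5896e-06) ≈ -115.97 dB
∠H = 0.00° − 206.35° = -206.35° ≡ 153.65° (principal value)

-116.0 dB, 153.7°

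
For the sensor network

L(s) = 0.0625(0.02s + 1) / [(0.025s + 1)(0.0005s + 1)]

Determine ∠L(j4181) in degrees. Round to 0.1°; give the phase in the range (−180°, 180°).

-64.6°

At ω = 4181 rad/s:
zero (1 + j4181·0.02) = 1 + j83.62 → |·| ≈ 83.626, ∠ ≈ 89.31°
pole (1 + j4181·0.025) = 1 + j104.525 → |·| ≈ 104.53, ∠ ≈ 89.45°
pole (1 + j4181·0.0005) = 1 + j2.0905 → |·| ≈ 2.3174, ∠ ≈ 64.44°
∠L = (89.31°) − (89.45° + 64.44°) = -64.58°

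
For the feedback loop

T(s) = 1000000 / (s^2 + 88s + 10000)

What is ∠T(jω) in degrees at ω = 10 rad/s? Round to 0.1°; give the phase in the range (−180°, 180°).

At s = jω = j10:
quadratic: (j10)² + 88·j10 + 10000 = 9900 + j880 → |·| ≈ 9939, ∠ ≈ 5.08°
∠T = 0.00° − 5.08° = -5.08°

-5.1°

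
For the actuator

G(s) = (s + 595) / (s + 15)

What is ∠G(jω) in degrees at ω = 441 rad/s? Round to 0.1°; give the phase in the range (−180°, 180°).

-51.5°

Substitute s = j441:
Numerator: (j441) + 595 = 595 + j441
Denominator: (j441) + 15 = 15 + j441
|N| = √(595² + 441²) ≈ 740.61, ∠N ≈ 36.54°
|D| = √(15² + 441²) ≈ 441.26, ∠D ≈ 88.05°
∠G = 36.54° − 88.05° = -51.51°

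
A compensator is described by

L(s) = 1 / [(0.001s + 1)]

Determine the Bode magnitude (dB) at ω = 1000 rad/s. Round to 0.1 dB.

At ω = 1000 rad/s:
pole (1 + j1000·0.001) = 1 + j1 → |·| ≈ 1.4142, ∠ ≈ 45.00°
|L| = 1 · 1 / (1.4142) ≈ 0.70711
Gain = 20 log₁₀(0.70711) ≈ -3.01 dB

-3.0 dB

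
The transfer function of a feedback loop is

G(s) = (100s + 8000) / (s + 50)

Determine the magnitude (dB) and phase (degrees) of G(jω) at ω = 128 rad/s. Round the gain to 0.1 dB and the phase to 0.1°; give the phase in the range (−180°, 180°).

40.8 dB, -10.7°

Substitute s = j128:
Numerator: 100(j128) + 8000 = 8000 + j12800
Denominator: (j128) + 50 = 50 + j128
|N| = √(8000² + 12800²) ≈ 15094, ∠N ≈ 57.99°
|D| = √(50² + 128²) ≈ 137.42, ∠D ≈ 68.66°
|G| = 15094 / 137.42 ≈ 109.84
Gain = 20 log₁₀(109.84) ≈ 40.82 dB
∠G = 57.99° − 68.66° = -10.67°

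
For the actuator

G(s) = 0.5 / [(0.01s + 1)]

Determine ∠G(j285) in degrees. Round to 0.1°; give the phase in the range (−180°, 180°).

-70.7°

At ω = 285 rad/s:
pole (1 + j285·0.01) = 1 + j2.85 → |·| ≈ 3.0203, ∠ ≈ 70.67°
∠G = (0°) − (70.67°) = -70.67°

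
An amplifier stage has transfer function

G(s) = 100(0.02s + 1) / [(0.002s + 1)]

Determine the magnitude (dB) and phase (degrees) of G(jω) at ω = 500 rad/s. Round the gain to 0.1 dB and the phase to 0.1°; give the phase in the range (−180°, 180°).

At ω = 500 rad/s:
zero (1 + j500·0.02) = 1 + j10 → |·| ≈ 10.05, ∠ ≈ 84.29°
pole (1 + j500·0.002) = 1 + j1 → |·| ≈ 1.4142, ∠ ≈ 45.00°
|G| = 100 · 10.05 / (1.4142) ≈ 710.65
Gain = 20 log₁₀(710.65) ≈ 57.03 dB
∠G = (84.29°) − (45.00°) = 39.29°

57.0 dB, 39.3°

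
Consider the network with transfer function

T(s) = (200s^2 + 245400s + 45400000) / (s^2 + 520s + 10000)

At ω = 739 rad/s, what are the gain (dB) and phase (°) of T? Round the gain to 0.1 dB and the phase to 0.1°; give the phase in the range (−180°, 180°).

49.3 dB, -35.0°

Substitute s = j739:
Numerator: 200(j739)^2 + 245400(j739) + 45400000 = -63824200 + j181350600
Denominator: (j739)^2 + 520(j739) + 10000 = -536121 + j384280
|N| = √(63824200² + 181350600²) ≈ 1.9225e+08, ∠N ≈ 109.39°
|D| = √(536121² + 384280²) ≈ 6.5962e+05, ∠D ≈ 144.37°
|T| = 1.9225e+08 / 6.5962e+05 ≈ 291.46
Gain = 20 log₁₀(291.46) ≈ 49.29 dB
∠T = 109.39° − 144.37° = -34.98°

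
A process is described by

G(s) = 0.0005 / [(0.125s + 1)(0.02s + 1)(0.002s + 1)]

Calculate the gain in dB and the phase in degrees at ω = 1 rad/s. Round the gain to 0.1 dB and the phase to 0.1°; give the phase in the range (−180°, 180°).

At ω = 1 rad/s:
pole (1 + j1·0.125) = 1 + j0.125 → |·| ≈ 1.0078, ∠ ≈ 7.13°
pole (1 + j1·0.02) = 1 + j0.02 → |·| ≈ 1.0002, ∠ ≈ 1.15°
pole (1 + j1·0.002) = 1 + j0.002 → |·| ≈ 1, ∠ ≈ 0.11°
|G| = 0.0005 · 1 / (1.0078 · 1.0002 · 1) ≈ 0.00049603
Gain = 20 log₁₀(0.00049603) ≈ -66.09 dB
∠G = (0°) − (7.13° + 1.15° + 0.11°) = -8.39°

-66.1 dB, -8.4°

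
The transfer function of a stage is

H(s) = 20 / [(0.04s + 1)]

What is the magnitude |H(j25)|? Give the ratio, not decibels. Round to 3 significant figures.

At ω = 25 rad/s:
pole (1 + j25·0.04) = 1 + j1 → |·| ≈ 1.4142, ∠ ≈ 45.00°
|H| = 20 · 1 / (1.4142) ≈ 14.142

14.1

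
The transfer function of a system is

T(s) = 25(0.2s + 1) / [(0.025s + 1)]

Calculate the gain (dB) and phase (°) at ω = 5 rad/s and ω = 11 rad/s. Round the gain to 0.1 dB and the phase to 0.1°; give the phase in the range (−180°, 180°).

ω = 5: 30.9 dB, 37.9°; ω = 11: 35.3 dB, 50.2°

At ω = 5 rad/s:
zero (1 + j5·0.2) = 1 + j1 → |·| ≈ 1.4142, ∠ ≈ 45.00°
pole (1 + j5·0.025) = 1 + j0.125 → |·| ≈ 1.0078, ∠ ≈ 7.13°
|T| = 25 · 1.4142 / (1.0078) ≈ 35.081
Gain = 20 log₁₀(35.081) ≈ 30.90 dB
∠T = (45.00°) − (7.13°) = 37.87°

At ω = 11 rad/s:
zero (1 + j11·0.2) = 1 + j2.2 → |·| ≈ 2.4166, ∠ ≈ 65.56°
pole (1 + j11·0.025) = 1 + j0.275 → |·| ≈ 1.0371, ∠ ≈ 15.38°
|T| = 25 · 2.4166 / (1.0371) ≈ 58.254
Gain = 20 log₁₀(58.254) ≈ 35.31 dB
∠T = (65.56°) − (15.38°) = 50.18°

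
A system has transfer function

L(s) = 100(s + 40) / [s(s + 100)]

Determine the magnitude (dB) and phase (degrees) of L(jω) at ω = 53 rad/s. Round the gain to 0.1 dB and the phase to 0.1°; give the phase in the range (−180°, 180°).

0.9 dB, -65.0°

At s = jω = j53:
zero (s+40): 40 + j53 → |·| = √(40²+53²) = √4409 ≈ 66.4, ∠ = arctan(53/40) ≈ 52.96°
pole (s+100): 100 + j53 → |·| = √(100²+53²) = √12809 ≈ 113.18, ∠ = arctan(53/100) ≈ 27.92°
pole at origin: |s| = 53, ∠ = 90.00° (in denominator)
|L| = 100 · 66.4 / 5998.5 ≈ 1.1069
Gain = 20 log₁₀(1.1069) ≈ 0.88 dB
∠L = 52.96° − 117.92° = -64.96°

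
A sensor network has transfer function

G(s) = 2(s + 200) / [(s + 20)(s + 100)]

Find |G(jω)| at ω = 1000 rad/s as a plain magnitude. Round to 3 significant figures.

0.00203

At s = jω = j1000:
zero (s+200): 200 + j1000 → |·| = √(200²+1000²) = √1040000 ≈ 1019.8, ∠ = arctan(1000/200) ≈ 78.69°
pole (s+20): 20 + j1000 → |·| = √(20²+1000²) = √1000400 ≈ 1000.2, ∠ = arctan(1000/20) ≈ 88.85°
pole (s+100): 100 + j1000 → |·| = √(100²+1000²) = √1010000 ≈ 1005, ∠ = arctan(1000/100) ≈ 84.29°
|G| = 2 · 1019.8 / 1.0052e+06 ≈ 0.002029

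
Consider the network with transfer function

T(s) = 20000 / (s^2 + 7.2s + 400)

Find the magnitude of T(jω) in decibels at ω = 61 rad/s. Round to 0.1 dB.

15.5 dB

At s = jω = j61:
quadratic: (j61)² + 7.2·j61 + 400 = -3321 + j439.2 → |·| ≈ 3349.9, ∠ ≈ 172.47°
|T| = 20000 / 3349.9 ≈ 5.9703
Gain = 20 log₁₀(5.9703) ≈ 15.52 dB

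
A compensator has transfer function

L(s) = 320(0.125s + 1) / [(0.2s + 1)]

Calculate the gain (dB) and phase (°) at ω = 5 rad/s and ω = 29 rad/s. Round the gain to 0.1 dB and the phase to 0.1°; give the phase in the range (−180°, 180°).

At ω = 5 rad/s:
zero (1 + j5·0.125) = 1 + j0.625 → |·| ≈ 1.1792, ∠ ≈ 32.01°
pole (1 + j5·0.2) = 1 + j1 → |·| ≈ 1.4142, ∠ ≈ 45.00°
|L| = 320 · 1.1792 / (1.4142) ≈ 266.83
Gain = 20 log₁₀(266.83) ≈ 48.52 dB
∠L = (32.01°) − (45.00°) = -12.99°

At ω = 29 rad/s:
zero (1 + j29·0.125) = 1 + j3.625 → |·| ≈ 3.7604, ∠ ≈ 74.58°
pole (1 + j29·0.2) = 1 + j5.8 → |·| ≈ 5.8856, ∠ ≈ 80.22°
|L| = 320 · 3.7604 / (5.8856) ≈ 204.45
Gain = 20 log₁₀(204.45) ≈ 46.21 dB
∠L = (74.58°) − (80.22°) = -5.64°

ω = 5: 48.5 dB, -13.0°; ω = 29: 46.2 dB, -5.6°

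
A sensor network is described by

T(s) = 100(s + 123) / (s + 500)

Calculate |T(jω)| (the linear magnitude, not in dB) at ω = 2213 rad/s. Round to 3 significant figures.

At s = jω = j2213:
zero (s+123): 123 + j2213 → |·| = √(123²+2213²) = √4912498 ≈ 2216.4, ∠ = arctan(2213/123) ≈ 86.82°
pole (s+500): 500 + j2213 → |·| = √(500²+2213²) = √5147369 ≈ 2268.8, ∠ = arctan(2213/500) ≈ 77.27°
|T| = 100 · 2216.4 / 2268.8 ≈ 97.69

97.7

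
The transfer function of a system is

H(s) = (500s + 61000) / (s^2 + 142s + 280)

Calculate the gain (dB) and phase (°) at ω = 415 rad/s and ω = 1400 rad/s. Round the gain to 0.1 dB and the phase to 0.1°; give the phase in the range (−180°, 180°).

ω = 415: 1.5 dB, -87.5°; ω = 1400: -9.0 dB, -89.2°

Substitute s = j415:
Numerator: 500(j415) + 61000 = 61000 + j207500
Denominator: (j415)^2 + 142(j415) + 280 = -171945 + j58930
|N| = √(61000² + 207500²) ≈ 2.1628e+05, ∠N ≈ 73.62°
|D| = √(171945² + 58930²) ≈ 1.8176e+05, ∠D ≈ 161.08°
|H| = 2.1628e+05 / 1.8176e+05 ≈ 1.1899
Gain = 20 log₁₀(1.1899) ≈ 1.51 dB
∠H = 73.62° − 161.08° = -87.46°

Substitute s = j1400:
Numerator: 500(j1400) + 61000 = 61000 + j700000
Denominator: (j1400)^2 + 142(j1400) + 280 = -1959720 + j198800
|N| = √(61000² + 700000²) ≈ 7.0265e+05, ∠N ≈ 85.02°
|D| = √(1959720² + 198800²) ≈ 1.9698e+06, ∠D ≈ 174.21°
|H| = 7.0265e+05 / 1.9698e+06 ≈ 0.35671
Gain = 20 log₁₀(0.35671) ≈ -8.95 dB
∠H = 85.02° − 174.21° = -89.19°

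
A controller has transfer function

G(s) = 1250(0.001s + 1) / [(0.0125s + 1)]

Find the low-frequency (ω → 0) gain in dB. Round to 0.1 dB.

61.9 dB

G(0) = 1250 · 1 / 1 = 1250
20 log₁₀(1250) ≈ 61.94 dB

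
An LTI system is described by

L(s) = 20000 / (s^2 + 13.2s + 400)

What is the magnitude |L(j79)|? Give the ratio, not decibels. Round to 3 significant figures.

3.37

At s = jω = j79:
quadratic: (j79)² + 13.2·j79 + 400 = -5841 + j1042.8 → |·| ≈ 5933.4, ∠ ≈ 169.88°
|L| = 20000 / 5933.4 ≈ 3.3707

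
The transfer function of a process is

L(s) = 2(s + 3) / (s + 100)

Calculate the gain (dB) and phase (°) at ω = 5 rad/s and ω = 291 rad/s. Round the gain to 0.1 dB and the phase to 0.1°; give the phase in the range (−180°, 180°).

ω = 5: -18.7 dB, 56.2°; ω = 291: 5.5 dB, 18.4°

At s = jω = j5:
zero (s+3): 3 + j5 → |·| = √(3²+5²) = √34 ≈ 5.831, ∠ = arctan(5/3) ≈ 59.04°
pole (s+100): 100 + j5 → |·| = √(100²+5²) = √10025 ≈ 100.12, ∠ = arctan(5/100) ≈ 2.86°
|L| = 2 · 5.831 / 100.12 ≈ 0.11648
Gain = 20 log₁₀(0.11648) ≈ -18.67 dB
∠L = 59.04° − 2.86° = 56.18°

At s = jω = j291:
zero (s+3): 3 + j291 → |·| = √(3²+291²) = √84690 ≈ 291.02, ∠ = arctan(291/3) ≈ 89.41°
pole (s+100): 100 + j291 → |·| = √(100²+291²) = √94681 ≈ 307.7, ∠ = arctan(291/100) ≈ 71.04°
|L| = 2 · 291.02 / 307.7 ≈ 1.8916
Gain = 20 log₁₀(1.8916) ≈ 5.54 dB
∠L = 89.41° − 71.04° = 18.37°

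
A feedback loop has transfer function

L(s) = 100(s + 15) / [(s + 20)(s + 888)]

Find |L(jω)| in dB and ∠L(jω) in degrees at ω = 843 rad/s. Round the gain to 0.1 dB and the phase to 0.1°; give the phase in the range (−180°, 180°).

-21.8 dB, -43.2°

At s = jω = j843:
zero (s+15): 15 + j843 → |·| = √(15²+843²) = √710874 ≈ 843.13, ∠ = arctan(843/15) ≈ 88.98°
pole (s+20): 20 + j843 → |·| = √(20²+843²) = √711049 ≈ 843.24, ∠ = arctan(843/20) ≈ 88.64°
pole (s+888): 888 + j843 → |·| = √(888²+843²) = √1499193 ≈ 1224.4, ∠ = arctan(843/888) ≈ 43.51°
|L| = 100 · 843.13 / 1.0325e+06 ≈ 0.081659
Gain = 20 log₁₀(0.081659) ≈ -21.76 dB
∠L = 88.98° − 132.15° = -43.17°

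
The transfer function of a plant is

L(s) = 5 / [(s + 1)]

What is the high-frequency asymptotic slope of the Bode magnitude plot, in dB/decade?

Each pole contributes −20 dB/decade at high frequency; each zero contributes +20 dB/decade.
Net: 0 zero(s) − 1 pole(s) → -20 dB/decade.

-20 dB/decade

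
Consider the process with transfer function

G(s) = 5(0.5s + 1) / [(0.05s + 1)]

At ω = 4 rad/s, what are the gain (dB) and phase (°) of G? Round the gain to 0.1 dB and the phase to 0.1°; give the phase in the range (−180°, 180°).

20.8 dB, 52.1°

At ω = 4 rad/s:
zero (1 + j4·0.5) = 1 + j2 → |·| ≈ 2.2361, ∠ ≈ 63.43°
pole (1 + j4·0.05) = 1 + j0.2 → |·| ≈ 1.0198, ∠ ≈ 11.31°
|G| = 5 · 2.2361 / (1.0198) ≈ 10.963
Gain = 20 log₁₀(10.963) ≈ 20.80 dB
∠G = (63.43°) − (11.31°) = 52.12°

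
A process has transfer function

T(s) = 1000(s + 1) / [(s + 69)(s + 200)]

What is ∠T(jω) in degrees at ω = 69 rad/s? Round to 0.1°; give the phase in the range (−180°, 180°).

At s = jω = j69:
zero (s+1): 1 + j69 → |·| = √(1²+69²) = √4762 ≈ 69.007, ∠ = arctan(69/1) ≈ 89.17°
pole (s+69): 69 + j69 → |·| = √(69²+69²) = √9522 ≈ 97.581, ∠ = arctan(69/69) ≈ 45.00°
pole (s+200): 200 + j69 → |·| = √(200²+69²) = √44761 ≈ 211.57, ∠ = arctan(69/200) ≈ 19.03°
∠T = 89.17° − 64.03° = 25.14°

25.1°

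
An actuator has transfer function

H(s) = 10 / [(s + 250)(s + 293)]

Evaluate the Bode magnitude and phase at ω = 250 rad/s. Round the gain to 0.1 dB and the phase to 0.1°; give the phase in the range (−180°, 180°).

-82.7 dB, -85.5°

At s = jω = j250:
pole (s+250): 250 + j250 → |·| = √(250²+250²) = √125000 ≈ 353.55, ∠ = arctan(250/250) ≈ 45.00°
pole (s+293): 293 + j250 → |·| = √(293²+250²) = √148349 ≈ 385.16, ∠ = arctan(250/293) ≈ 40.47°
|H| = 10 / 1.3617e+05 ≈ 7.3438e-05
Gain = 20 log₁₀(7.3438e-05) ≈ -82.68 dB
∠H = 0.00° − 85.47° = -85.47°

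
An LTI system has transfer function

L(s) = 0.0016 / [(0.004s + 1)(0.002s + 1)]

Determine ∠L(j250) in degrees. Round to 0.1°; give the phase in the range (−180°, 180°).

-71.6°

At ω = 250 rad/s:
pole (1 + j250·0.004) = 1 + j1 → |·| ≈ 1.4142, ∠ ≈ 45.00°
pole (1 + j250·0.002) = 1 + j0.5 → |·| ≈ 1.118, ∠ ≈ 26.57°
∠L = (0°) − (45.00° + 26.57°) = -71.57°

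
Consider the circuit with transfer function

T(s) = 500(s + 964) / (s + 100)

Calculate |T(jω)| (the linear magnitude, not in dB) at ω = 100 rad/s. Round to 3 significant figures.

3.43e+03

At s = jω = j100:
zero (s+964): 964 + j100 → |·| = √(964²+100²) = √939296 ≈ 969.17, ∠ = arctan(100/964) ≈ 5.92°
pole (s+100): 100 + j100 → |·| = √(100²+100²) = √20000 ≈ 141.42, ∠ = arctan(100/100) ≈ 45.00°
|T| = 500 · 969.17 / 141.42 ≈ 3426.6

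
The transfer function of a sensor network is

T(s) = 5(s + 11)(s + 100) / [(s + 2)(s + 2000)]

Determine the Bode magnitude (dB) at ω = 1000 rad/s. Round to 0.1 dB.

At s = jω = j1000:
zero (s+11): 11 + j1000 → |·| = √(11²+1000²) = √1000121 ≈ 1000.1, ∠ = arctan(1000/11) ≈ 89.37°
zero (s+100): 100 + j1000 → |·| = √(100²+1000²) = √1010000 ≈ 1005, ∠ = arctan(1000/100) ≈ 84.29°
pole (s+2): 2 + j1000 → |·| = √(2²+1000²) = √1000004 ≈ 1000, ∠ = arctan(1000/2) ≈ 89.89°
pole (s+2000): 2000 + j1000 → |·| = √(2000²+1000²) = √5000000 ≈ 2236.1, ∠ = arctan(1000/2000) ≈ 26.57°
|T| = 5 · 1.0051e+06 / 2.2361e+06 ≈ 2.2474
Gain = 20 log₁₀(2.2474) ≈ 7.03 dB

7.0 dB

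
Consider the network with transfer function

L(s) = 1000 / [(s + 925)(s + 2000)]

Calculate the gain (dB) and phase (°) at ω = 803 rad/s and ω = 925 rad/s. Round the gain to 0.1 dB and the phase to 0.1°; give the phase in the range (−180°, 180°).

ω = 803: -68.4 dB, -62.8°; ω = 925: -69.2 dB, -69.8°

At s = jω = j803:
pole (s+925): 925 + j803 → |·| = √(925²+803²) = √1500434 ≈ 1224.9, ∠ = arctan(803/925) ≈ 40.96°
pole (s+2000): 2000 + j803 → |·| = √(2000²+803²) = √4644809 ≈ 2155.2, ∠ = arctan(803/2000) ≈ 21.88°
|L| = 1000 / 2.6399e+06 ≈ 0.0003788
Gain = 20 log₁₀(0.0003788) ≈ -68.43 dB
∠L = 0.00° − 62.84° = -62.84°

At s = jω = j925:
pole (s+925): 925 + j925 → |·| = √(925²+925²) = √1711250 ≈ 1308.1, ∠ = arctan(925/925) ≈ 45.00°
pole (s+2000): 2000 + j925 → |·| = √(2000²+925²) = √4855625 ≈ 2203.5, ∠ = arctan(925/2000) ≈ 24.82°
|L| = 1000 / 2.8824e+06 ≈ 0.00034693
Gain = 20 log₁₀(0.00034693) ≈ -69.20 dB
∠L = 0.00° − 69.82° = -69.82°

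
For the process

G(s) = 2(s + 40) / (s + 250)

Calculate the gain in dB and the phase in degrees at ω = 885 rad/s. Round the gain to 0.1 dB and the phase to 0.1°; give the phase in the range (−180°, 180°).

At s = jω = j885:
zero (s+40): 40 + j885 → |·| = √(40²+885²) = √784825 ≈ 885.9, ∠ = arctan(885/40) ≈ 87.41°
pole (s+250): 250 + j885 → |·| = √(250²+885²) = √845725 ≈ 919.63, ∠ = arctan(885/250) ≈ 74.23°
|G| = 2 · 885.9 / 919.63 ≈ 1.9266
Gain = 20 log₁₀(1.9266) ≈ 5.70 dB
∠G = 87.41° − 74.23° = 13.18°

5.7 dB, 13.2°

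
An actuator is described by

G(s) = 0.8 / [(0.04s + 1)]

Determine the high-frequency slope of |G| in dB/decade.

Each pole contributes −20 dB/decade at high frequency; each zero contributes +20 dB/decade.
Net: 0 zero(s) − 1 pole(s) → -20 dB/decade.

-20 dB/decade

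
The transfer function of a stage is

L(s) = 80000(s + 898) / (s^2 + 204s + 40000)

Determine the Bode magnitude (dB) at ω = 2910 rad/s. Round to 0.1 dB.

At s = jω = j2910:
zero (s+898): 898 + j2910 → |·| = √(898²+2910²) = √9274504 ≈ 3045.4, ∠ = arctan(2910/898) ≈ 72.85°
quadratic: (j2910)² + 204·j2910 + 40000 = -8428100 + j593640 → |·| ≈ 8.449e+06, ∠ ≈ 175.97°
|L| = 80000 · 3045.4 / 8.449e+06 ≈ 28.836
Gain = 20 log₁₀(28.836) ≈ 29.20 dB

29.2 dB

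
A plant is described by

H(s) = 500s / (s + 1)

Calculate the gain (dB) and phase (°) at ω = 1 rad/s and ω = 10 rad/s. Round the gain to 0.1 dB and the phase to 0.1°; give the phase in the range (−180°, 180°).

At s = jω = j1:
zero at origin: s = j1 → |·| = 1, ∠ = 90.00°
pole (s+1): 1 + j1 → |·| = √(1²+1²) = √2 ≈ 1.4142, ∠ = arctan(1/1) ≈ 45.00°
|H| = 500 · 1 / 1.4142 ≈ 353.56
Gain = 20 log₁₀(353.56) ≈ 50.97 dB
∠H = 90.00° − 45.00° = 45.00°

At s = jω = j10:
zero at origin: s = j10 → |·| = 10, ∠ = 90.00°
pole (s+1): 1 + j10 → |·| = √(1²+10²) = √101 ≈ 10.05, ∠ = arctan(10/1) ≈ 84.29°
|H| = 500 · 10 / 10.05 ≈ 497.51
Gain = 20 log₁₀(497.51) ≈ 53.94 dB
∠H = 90.00° − 84.29° = 5.71°

ω = 1: 51.0 dB, 45.0°; ω = 10: 53.9 dB, 5.7°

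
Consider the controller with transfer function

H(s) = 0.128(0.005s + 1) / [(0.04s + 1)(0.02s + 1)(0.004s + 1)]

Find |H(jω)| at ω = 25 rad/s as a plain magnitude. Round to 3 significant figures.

At ω = 25 rad/s:
zero (1 + j25·0.005) = 1 + j0.125 → |·| ≈ 1.0078, ∠ ≈ 7.13°
pole (1 + j25·0.04) = 1 + j1 → |·| ≈ 1.4142, ∠ ≈ 45.00°
pole (1 + j25·0.02) = 1 + j0.5 → |·| ≈ 1.118, ∠ ≈ 26.57°
pole (1 + j25·0.004) = 1 + j0.1 → |·| ≈ 1.005, ∠ ≈ 5.71°
|H| = 0.128 · 1.0078 / (1.4142 · 1.118 · 1.005) ≈ 0.081183

0.0812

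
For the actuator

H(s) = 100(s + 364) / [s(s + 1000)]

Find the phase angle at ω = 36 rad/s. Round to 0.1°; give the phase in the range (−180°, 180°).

-86.4°

At s = jω = j36:
zero (s+364): 364 + j36 → |·| = √(364²+36²) = √133792 ≈ 365.78, ∠ = arctan(36/364) ≈ 5.65°
pole (s+1000): 1000 + j36 → |·| = √(1000²+36²) = √1001296 ≈ 1000.6, ∠ = arctan(36/1000) ≈ 2.06°
pole at origin: |s| = 36, ∠ = 90.00° (in denominator)
∠H = 5.65° − 92.06° = -86.41°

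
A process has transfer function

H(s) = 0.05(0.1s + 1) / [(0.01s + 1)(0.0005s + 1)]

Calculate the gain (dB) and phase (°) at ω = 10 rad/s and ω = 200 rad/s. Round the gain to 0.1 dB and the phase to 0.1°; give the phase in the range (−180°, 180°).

ω = 10: -23.1 dB, 39.0°; ω = 200: -7.0 dB, 18.0°

At ω = 10 rad/s:
zero (1 + j10·0.1) = 1 + j1 → |·| ≈ 1.4142, ∠ ≈ 45.00°
pole (1 + j10·0.01) = 1 + j0.1 → |·| ≈ 1.005, ∠ ≈ 5.71°
pole (1 + j10·0.0005) = 1 + j0.005 → |·| ≈ 1, ∠ ≈ 0.29°
|H| = 0.05 · 1.4142 / (1.005 · 1) ≈ 0.070358
Gain = 20 log₁₀(0.070358) ≈ -23.05 dB
∠H = (45.00°) − (5.71° + 0.29°) = 39.00°

At ω = 200 rad/s:
zero (1 + j200·0.1) = 1 + j20 → |·| ≈ 20.025, ∠ ≈ 87.14°
pole (1 + j200·0.01) = 1 + j2 → |·| ≈ 2.2361, ∠ ≈ 63.43°
pole (1 + j200·0.0005) = 1 + j0.1 → |·| ≈ 1.005, ∠ ≈ 5.71°
|H| = 0.05 · 20.025 / (2.2361 · 1.005) ≈ 0.44554
Gain = 20 log₁₀(0.44554) ≈ -7.02 dB
∠H = (87.14°) − (63.43° + 5.71°) = 18.00°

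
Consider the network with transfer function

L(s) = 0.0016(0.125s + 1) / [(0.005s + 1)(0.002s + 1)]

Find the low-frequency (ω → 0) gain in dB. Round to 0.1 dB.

-55.9 dB

L(0) = 0.0016 · 1 / 1 = 0.0016
20 log₁₀(0.0016) ≈ -55.92 dB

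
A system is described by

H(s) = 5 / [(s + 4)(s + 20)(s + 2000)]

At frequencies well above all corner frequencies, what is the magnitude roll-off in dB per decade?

Each pole contributes −20 dB/decade at high frequency; each zero contributes +20 dB/decade.
Net: 0 zero(s) − 3 pole(s) → -60 dB/decade.

-60 dB/decade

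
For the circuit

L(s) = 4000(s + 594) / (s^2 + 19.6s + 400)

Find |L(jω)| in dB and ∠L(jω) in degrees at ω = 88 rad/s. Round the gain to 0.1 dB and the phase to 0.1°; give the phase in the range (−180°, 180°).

At s = jω = j88:
zero (s+594): 594 + j88 → |·| = √(594²+88²) = √360580 ≈ 600.48, ∠ = arctan(88/594) ≈ 8.43°
quadratic: (j88)² + 19.6·j88 + 400 = -7344 + j1724.8 → |·| ≈ 7543.8, ∠ ≈ 166.78°
|L| = 4000 · 600.48 / 7543.8 ≈ 318.4
Gain = 20 log₁₀(318.4) ≈ 50.06 dB
∠L = 8.43° − 166.78° = -158.35°

50.1 dB, -158.4°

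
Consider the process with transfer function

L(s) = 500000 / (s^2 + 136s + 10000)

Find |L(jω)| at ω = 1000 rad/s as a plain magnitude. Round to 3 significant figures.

At s = jω = j1000:
quadratic: (j1000)² + 136·j1000 + 10000 = -990000 + j136000 → |·| ≈ 9.993e+05, ∠ ≈ 172.18°
|L| = 500000 / 9.993e+05 ≈ 0.50035

0.500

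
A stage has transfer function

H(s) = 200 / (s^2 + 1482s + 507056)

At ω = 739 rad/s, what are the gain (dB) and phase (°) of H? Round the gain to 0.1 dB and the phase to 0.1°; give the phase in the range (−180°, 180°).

Substitute s = j739:
Numerator: 200 = 200 + j0
Denominator: (j739)^2 + 1482(j739) + 507056 = -39065 + j1095198
|N| = √(200² + 0²) ≈ 200, ∠N ≈ 0.00°
|D| = √(39065² + 1095198²) ≈ 1.0959e+06, ∠D ≈ 92.04°
|H| = 200 / 1.0959e+06 ≈ 0.0001825
Gain = 20 log₁₀(0.0001825) ≈ -74.77 dB
∠H = 0.00° − 92.04° = -92.04°

-74.8 dB, -92.0°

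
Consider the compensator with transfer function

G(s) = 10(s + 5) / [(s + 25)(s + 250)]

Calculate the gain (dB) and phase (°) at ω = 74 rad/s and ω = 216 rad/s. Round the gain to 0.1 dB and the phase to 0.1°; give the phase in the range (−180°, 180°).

ω = 74: -28.8 dB, -1.7°; ω = 216: -30.4 dB, -35.6°

At s = jω = j74:
zero (s+5): 5 + j74 → |·| = √(5²+74²) = √5501 ≈ 74.169, ∠ = arctan(74/5) ≈ 86.13°
pole (s+25): 25 + j74 → |·| = √(25²+74²) = √6101 ≈ 78.109, ∠ = arctan(74/25) ≈ 71.33°
pole (s+250): 250 + j74 → |·| = √(250²+74²) = √67976 ≈ 260.72, ∠ = arctan(74/250) ≈ 16.49°
|G| = 10 · 74.169 / 20365 ≈ 0.03642
Gain = 20 log₁₀(0.03642) ≈ -28.77 dB
∠G = 86.13° − 87.82° = -1.69°

At s = jω = j216:
zero (s+5): 5 + j216 → |·| = √(5²+216²) = √46681 ≈ 216.06, ∠ = arctan(216/5) ≈ 88.67°
pole (s+25): 25 + j216 → |·| = √(25²+216²) = √47281 ≈ 217.44, ∠ = arctan(216/25) ≈ 83.40°
pole (s+250): 250 + j216 → |·| = √(250²+216²) = √109156 ≈ 330.39, ∠ = arctan(216/250) ≈ 40.83°
|G| = 10 · 216.06 / 71840 ≈ 0.030075
Gain = 20 log₁₀(0.030075) ≈ -30.44 dB
∠G = 88.67° − 124.23° = -35.56°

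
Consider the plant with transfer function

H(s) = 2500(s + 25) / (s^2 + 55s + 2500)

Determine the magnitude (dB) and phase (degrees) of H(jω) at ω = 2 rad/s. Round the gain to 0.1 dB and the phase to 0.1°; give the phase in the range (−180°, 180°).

28.0 dB, 2.1°

At s = jω = j2:
zero (s+25): 25 + j2 → |·| = √(25²+2²) = √629 ≈ 25.08, ∠ = arctan(2/25) ≈ 4.57°
quadratic: (j2)² + 55·j2 + 2500 = 2496 + j110 → |·| ≈ 2498.4, ∠ ≈ 2.52°
|H| = 2500 · 25.08 / 2498.4 ≈ 25.096
Gain = 20 log₁₀(25.096) ≈ 27.99 dB
∠H = 4.57° − 2.52° = 2.05°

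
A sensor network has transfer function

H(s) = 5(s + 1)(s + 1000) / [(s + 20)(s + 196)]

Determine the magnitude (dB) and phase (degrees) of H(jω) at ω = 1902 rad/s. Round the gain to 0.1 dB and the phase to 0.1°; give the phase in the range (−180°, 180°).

At s = jω = j1902:
zero (s+1): 1 + j1902 → |·| = √(1²+1902²) = √3617605 ≈ 1902, ∠ = arctan(1902/1) ≈ 89.97°
zero (s+1000): 1000 + j1902 → |·| = √(1000²+1902²) = √4617604 ≈ 2148.9, ∠ = arctan(1902/1000) ≈ 62.27°
pole (s+20): 20 + j1902 → |·| = √(20²+1902²) = √3618004 ≈ 1902.1, ∠ = arctan(1902/20) ≈ 89.40°
pole (s+196): 196 + j1902 → |·| = √(196²+1902²) = √3656020 ≈ 1912.1, ∠ = arctan(1902/196) ≈ 84.12°
|H| = 5 · 4.0872e+06 / 3.637e+06 ≈ 5.6189
Gain = 20 log₁₀(5.6189) ≈ 14.99 dB
∠H = 152.24° − 173.52° = -21.28°

15.0 dB, -21.3°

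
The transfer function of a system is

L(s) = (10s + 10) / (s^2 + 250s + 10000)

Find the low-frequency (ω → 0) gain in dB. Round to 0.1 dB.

L(0) = 10 / 10000 = 0.001
20 log₁₀(0.001) ≈ -60.00 dB

-60.0 dB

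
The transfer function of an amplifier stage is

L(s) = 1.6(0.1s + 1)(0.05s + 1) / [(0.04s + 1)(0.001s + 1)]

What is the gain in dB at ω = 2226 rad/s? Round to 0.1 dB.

At ω = 2226 rad/s:
zero (1 + j2226·0.1) = 1 + j222.6 → |·| ≈ 222.6, ∠ ≈ 89.74°
zero (1 + j2226·0.05) = 1 + j111.3 → |·| ≈ 111.3, ∠ ≈ 89.49°
pole (1 + j2226·0.04) = 1 + j89.04 → |·| ≈ 89.046, ∠ ≈ 89.36°
pole (1 + j2226·0.001) = 1 + j2.226 → |·| ≈ 2.4403, ∠ ≈ 65.81°
|L| = 1.6 · 222.6 · 111.3 / (89.046 · 2.4403) ≈ 182.42
Gain = 20 log₁₀(182.42) ≈ 45.22 dB

45.2 dB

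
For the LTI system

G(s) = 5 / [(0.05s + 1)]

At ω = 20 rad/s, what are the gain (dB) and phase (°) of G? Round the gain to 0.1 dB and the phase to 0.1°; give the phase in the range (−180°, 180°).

At ω = 20 rad/s:
pole (1 + j20·0.05) = 1 + j1 → |·| ≈ 1.4142, ∠ ≈ 45.00°
|G| = 5 · 1 / (1.4142) ≈ 3.5356
Gain = 20 log₁₀(3.5356) ≈ 10.97 dB
∠G = (0°) − (45.00°) = -45.00°

11.0 dB, -45.0°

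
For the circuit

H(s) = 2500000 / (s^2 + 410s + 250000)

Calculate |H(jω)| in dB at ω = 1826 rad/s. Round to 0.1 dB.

-2.1 dB

At s = jω = j1826:
quadratic: (j1826)² + 410·j1826 + 250000 = -3084276 + j748660 → |·| ≈ 3.1738e+06, ∠ ≈ 166.36°
|H| = 2500000 / 3.1738e+06 ≈ 0.7877
Gain = 20 log₁₀(0.7877) ≈ -2.07 dB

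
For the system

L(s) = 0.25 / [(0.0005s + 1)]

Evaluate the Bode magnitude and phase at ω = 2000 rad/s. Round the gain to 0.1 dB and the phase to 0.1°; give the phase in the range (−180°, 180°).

At ω = 2000 rad/s:
pole (1 + j2000·0.0005) = 1 + j1 → |·| ≈ 1.4142, ∠ ≈ 45.00°
|L| = 0.25 · 1 / (1.4142) ≈ 0.17678
Gain = 20 log₁₀(0.17678) ≈ -15.05 dB
∠L = (0°) − (45.00°) = -45.00°

-15.1 dB, -45.0°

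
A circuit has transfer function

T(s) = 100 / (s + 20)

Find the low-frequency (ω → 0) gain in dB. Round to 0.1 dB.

T(0) = 100 / (20) = 5
20 log₁₀(5) ≈ 13.98 dB

14.0 dB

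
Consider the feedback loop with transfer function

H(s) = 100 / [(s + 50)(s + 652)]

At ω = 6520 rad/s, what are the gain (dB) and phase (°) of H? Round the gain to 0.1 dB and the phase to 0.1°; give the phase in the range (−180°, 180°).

-112.6 dB, -173.9°

At s = jω = j6520:
pole (s+50): 50 + j6520 → |·| = √(50²+6520²) = √42512900 ≈ 6520.2, ∠ = arctan(6520/50) ≈ 89.56°
pole (s+652): 652 + j6520 → |·| = √(652²+6520²) = √42935504 ≈ 6552.5, ∠ = arctan(6520/652) ≈ 84.29°
|H| = 100 / 4.2724e+07 ≈ 2.3406e-06
Gain = 20 log₁₀(2.3406e-06) ≈ -112.61 dB
∠H = 0.00° − 173.85° = -173.85°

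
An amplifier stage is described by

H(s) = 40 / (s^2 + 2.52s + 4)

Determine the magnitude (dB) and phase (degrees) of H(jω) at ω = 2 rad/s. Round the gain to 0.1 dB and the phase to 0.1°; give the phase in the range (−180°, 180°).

18.0 dB, -90.0°

At s = jω = j2:
quadratic: (j2)² + 2.52·j2 + 4 = 0 + j5.04 → |·| ≈ 5.04, ∠ ≈ 90.00°
|H| = 40 / 5.04 ≈ 7.9365
Gain = 20 log₁₀(7.9365) ≈ 17.99 dB
∠H = 0.00° − 90.00° = -90.00°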